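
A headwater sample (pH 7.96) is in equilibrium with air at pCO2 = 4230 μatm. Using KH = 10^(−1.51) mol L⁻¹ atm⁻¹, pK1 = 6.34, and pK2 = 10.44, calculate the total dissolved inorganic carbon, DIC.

[CO2*] = KH · pCO2 = 10^(−1.51) × 4230×10^-6 = 1.307×10^-4 mol/L
α₀ = 1/(1 + K1/[H⁺] + K1K2/[H⁺]²) = 1/(1 + 10^+1.62 + 10^-0.86) = 0.02335
DIC = [CO2*]/α₀ = 1.307×10^-4 / 0.02335 = 5.60 mmol/L

DIC = 5.60 mmol/L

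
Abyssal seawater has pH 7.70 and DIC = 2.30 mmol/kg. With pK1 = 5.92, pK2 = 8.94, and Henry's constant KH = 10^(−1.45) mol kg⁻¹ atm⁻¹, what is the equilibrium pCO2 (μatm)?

pCO2 = 1000 μatm

α₀ = 1 / (1 + K1/[H⁺] + K1K2/[H⁺]²) = 1 / (1 + 10^+1.78 + 10^+0.54)
   = 1 / (1 + 60.256 + 3.4674) = 1/64.723 = 0.01545
[CO2*] = α₀ × DIC = 0.01545 × 2.30 = 0.03554 mmol/kg
pCO2 = [CO2*]/KH = 3.554×10^-5 / 3.548×10^-2 = 1000 μatm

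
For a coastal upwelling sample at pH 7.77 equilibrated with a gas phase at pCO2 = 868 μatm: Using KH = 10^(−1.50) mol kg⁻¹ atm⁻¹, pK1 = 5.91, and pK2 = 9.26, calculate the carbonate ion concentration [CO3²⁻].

[CO3²⁻] = 0.0643 mmol/kg

[CO2*] = KH · pCO2 = 10^(−1.50) × 868×10^-6 = 2.745×10^-5 mol/kg
α₀ = 1/(1 + K1/[H⁺] + K1K2/[H⁺]²) = 1/(1 + 10^+1.86 + 10^+0.37) = 0.01319
DIC = [CO2*]/α₀ = 2.745×10^-5 / 0.01319 = 2.080 mmol/kg
[CO3²⁻] = α₂·DIC; α₂ = 0.03093, so [CO3²⁻] = 0.03093 × 2.080 = 0.0643 mmol/kg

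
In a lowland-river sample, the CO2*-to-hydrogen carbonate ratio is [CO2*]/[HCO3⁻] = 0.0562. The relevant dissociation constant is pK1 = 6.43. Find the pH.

From K1 = [H⁺][HCO3⁻]/[CO2*]:  pH = pK1 − log₁₀([CO2*]/[HCO3⁻])
log₁₀(0.0562) = -1.250
pH = 6.43 − (-1.250) = 7.68

pH = 7.68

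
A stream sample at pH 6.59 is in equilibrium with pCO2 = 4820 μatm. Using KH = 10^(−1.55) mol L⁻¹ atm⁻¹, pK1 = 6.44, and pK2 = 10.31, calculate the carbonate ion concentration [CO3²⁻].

[CO3²⁻] = 0.0366 μmol/L

[CO2*] = KH · pCO2 = 10^(−1.55) × 4820×10^-6 = 1.358×10^-4 mol/L
α₀ = 1/(1 + K1/[H⁺] + K1K2/[H⁺]²) = 1/(1 + 10^+0.15 + 10^-3.57) = 0.4145
DIC = [CO2*]/α₀ = 1.358×10^-4 / 0.4145 = 0.3278 mmol/L
[CO3²⁻] = α₂·DIC; α₂ = 0.0001116, so [CO3²⁻] = 0.0001116 × 0.3278 = 3.66×10^-5 mmol/L = 0.0366 μmol/L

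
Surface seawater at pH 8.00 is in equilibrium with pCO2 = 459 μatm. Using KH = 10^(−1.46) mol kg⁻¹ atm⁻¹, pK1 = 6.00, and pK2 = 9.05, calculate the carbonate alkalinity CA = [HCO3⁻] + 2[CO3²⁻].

CA = 1.88 mmol/kg

[CO2*] = KH · pCO2 = 10^(−1.46) × 459×10^-6 = 1.592×10^-5 mol/kg
α₀ = 1/(1 + K1/[H⁺] + K1K2/[H⁺]²) = 1/(1 + 10^+2.00 + 10^+0.95) = 0.009098
DIC = [CO2*]/α₀ = 1.592×10^-5 / 0.009098 = 1.749 mmol/kg
CA = (α₁ + 2α₂)·DIC = (0.9098 + 2×0.08109) × 1.749 = 1.88 mmol/kg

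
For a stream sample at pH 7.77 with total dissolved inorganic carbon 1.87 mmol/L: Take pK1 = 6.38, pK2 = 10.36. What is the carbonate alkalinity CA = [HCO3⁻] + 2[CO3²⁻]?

CA = 1.80 mmol/L

CA = [HCO3⁻] + 2[CO3²⁻] = (α₁ + 2α₂)·DIC
At pH 7.77: [H⁺]/K1 = 10^-1.39 = 0.040738, K2/[H⁺] = 10^-2.59 = 0.0025704
α₁ = 1/(1 + 0.040738 + 0.0025704) = 1/1.0433 = 0.9585; α₂ = α₁·K2/[H⁺] = 0.002464
α₁ + 2α₂ = 0.9634
CA = 0.9634 × 1.87 = 1.80 mmol/L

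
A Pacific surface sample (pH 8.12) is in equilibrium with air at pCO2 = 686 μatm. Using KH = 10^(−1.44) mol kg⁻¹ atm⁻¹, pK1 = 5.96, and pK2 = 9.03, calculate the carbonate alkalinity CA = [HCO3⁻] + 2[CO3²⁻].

CA = 4.49 mmol/kg

[CO2*] = KH · pCO2 = 10^(−1.44) × 686×10^-6 = 2.491×10^-5 mol/kg
α₀ = 1/(1 + K1/[H⁺] + K1K2/[H⁺]²) = 1/(1 + 10^+2.16 + 10^+1.25) = 0.006123
DIC = [CO2*]/α₀ = 2.491×10^-5 / 0.006123 = 4.068 mmol/kg
CA = (α₁ + 2α₂)·DIC = (0.8850 + 2×0.1089) × 4.068 = 4.49 mmol/kg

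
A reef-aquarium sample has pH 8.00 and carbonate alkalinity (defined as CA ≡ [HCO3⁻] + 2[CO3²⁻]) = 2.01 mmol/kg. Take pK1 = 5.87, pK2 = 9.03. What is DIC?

DIC = 1.86 mmol/kg

CA = [HCO3⁻] + 2[CO3²⁻] = (α₁ + 2α₂)·DIC
At pH 8.00: [H⁺]/K1 = 10^-2.13 = 0.0074131, K2/[H⁺] = 10^-1.03 = 0.093325
α₁ = 1/(1 + 0.0074131 + 0.093325) = 1/1.1007 = 0.9085; α₂ = α₁·K2/[H⁺] = 0.08478
α₁ + 2α₂ = 1.0780
DIC = CA / (α₁ + 2α₂) = 2.01 / 1.0780 = 1.86 mmol/kg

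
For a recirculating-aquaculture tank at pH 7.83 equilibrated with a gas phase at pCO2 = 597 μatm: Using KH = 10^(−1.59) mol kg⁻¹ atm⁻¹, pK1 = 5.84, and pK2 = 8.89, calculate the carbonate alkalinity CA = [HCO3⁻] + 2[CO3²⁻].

CA = 1.76 mmol/kg

[CO2*] = KH · pCO2 = 10^(−1.59) × 597×10^-6 = 1.535×10^-5 mol/kg
α₀ = 1/(1 + K1/[H⁺] + K1K2/[H⁺]²) = 1/(1 + 10^+1.99 + 10^+0.93) = 0.009325
DIC = [CO2*]/α₀ = 1.535×10^-5 / 0.009325 = 1.646 mmol/kg
CA = (α₁ + 2α₂)·DIC = (0.9113 + 2×0.07937) × 1.646 = 1.76 mmol/kg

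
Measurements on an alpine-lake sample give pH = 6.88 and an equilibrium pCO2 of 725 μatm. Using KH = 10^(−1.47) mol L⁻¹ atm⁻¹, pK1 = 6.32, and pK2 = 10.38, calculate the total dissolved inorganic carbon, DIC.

[CO2*] = KH · pCO2 = 10^(−1.47) × 725×10^-6 = 2.457×10^-5 mol/L
α₀ = 1/(1 + K1/[H⁺] + K1K2/[H⁺]²) = 1/(1 + 10^+0.56 + 10^-2.94) = 0.2159
DIC = [CO2*]/α₀ = 2.457×10^-5 / 0.2159 = 0.114 mmol/L

DIC = 0.114 mmol/L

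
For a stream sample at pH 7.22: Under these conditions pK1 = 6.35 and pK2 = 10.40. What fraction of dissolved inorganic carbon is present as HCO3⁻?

α₁ = 0.881

α₁ = 1 / (1 + [H⁺]/K1 + K2/[H⁺]) = 1 / (1 + 10^-0.87 + 10^-3.18)
   = 1 / (1 + 0.13490 + 0.00066069) = 1/1.1356 = 0.8806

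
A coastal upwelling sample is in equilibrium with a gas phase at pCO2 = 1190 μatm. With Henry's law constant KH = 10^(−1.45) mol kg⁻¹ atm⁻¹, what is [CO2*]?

KH = 10^(−1.45) = 3.548×10^-2 mol kg⁻¹ atm⁻¹
[CO2*] = KH · pCO2 = 3.548×10^-2 × 1190×10^-6 atm = 4.22×10^-5 mol/kg

[CO2*] = 42.2 μmol/kg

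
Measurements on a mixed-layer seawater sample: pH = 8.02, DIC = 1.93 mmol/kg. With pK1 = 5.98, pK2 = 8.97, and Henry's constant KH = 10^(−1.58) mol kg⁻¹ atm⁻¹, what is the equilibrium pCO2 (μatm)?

α₀ = 1 / (1 + K1/[H⁺] + K1K2/[H⁺]²) = 1 / (1 + 10^+2.04 + 10^+1.09)
   = 1 / (1 + 109.65 + 12.303) = 1/122.95 = 0.008133
[CO2*] = α₀ × DIC = 0.008133 × 1.93 = 0.01570 mmol/kg = 15.70 μmol/kg
pCO2 = [CO2*]/KH = 1.570×10^-5 / 2.630×10^-2 = 597 μatm

pCO2 = 597 μatm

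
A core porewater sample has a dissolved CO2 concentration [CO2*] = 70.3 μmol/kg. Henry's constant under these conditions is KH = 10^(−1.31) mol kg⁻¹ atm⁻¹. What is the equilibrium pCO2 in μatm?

KH = 10^(−1.31) = 4.898×10^-2 mol kg⁻¹ atm⁻¹
pCO2 = [CO2*]/KH = 70.3×10^-6 / 4.898×10^-2 = 1.44×10^-3 atm = 1440 μatm

pCO2 = 1440 μatm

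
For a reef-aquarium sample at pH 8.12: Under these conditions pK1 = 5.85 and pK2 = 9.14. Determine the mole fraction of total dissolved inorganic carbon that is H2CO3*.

α₀ = 1 / (1 + K1/[H⁺] + K1K2/[H⁺]²) = 1 / (1 + 10^+2.27 + 10^+1.25)
   = 1 / (1 + 186.21 + 17.783) = 1/204.99 = 0.004878

α₀ = 0.00488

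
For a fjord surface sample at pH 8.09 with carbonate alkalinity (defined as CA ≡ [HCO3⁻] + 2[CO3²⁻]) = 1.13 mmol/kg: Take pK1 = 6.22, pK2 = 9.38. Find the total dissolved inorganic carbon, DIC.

DIC = 1.09 mmol/kg

CA = [HCO3⁻] + 2[CO3²⁻] = (α₁ + 2α₂)·DIC
At pH 8.09: [H⁺]/K1 = 10^-1.87 = 0.013490, K2/[H⁺] = 10^-1.29 = 0.051286
α₁ = 1/(1 + 0.013490 + 0.051286) = 1/1.0648 = 0.9392; α₂ = α₁·K2/[H⁺] = 0.04817
α₁ + 2α₂ = 1.0355
DIC = CA / (α₁ + 2α₂) = 1.13 / 1.0355 = 1.09 mmol/kg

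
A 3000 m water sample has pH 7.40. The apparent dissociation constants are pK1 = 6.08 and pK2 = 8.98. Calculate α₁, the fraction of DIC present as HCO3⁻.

α₁ = 0.931

α₁ = 1 / (1 + [H⁺]/K1 + K2/[H⁺]) = 1 / (1 + 10^-1.32 + 10^-1.58)
   = 1 / (1 + 0.047863 + 0.026303) = 1/1.0742 = 0.9310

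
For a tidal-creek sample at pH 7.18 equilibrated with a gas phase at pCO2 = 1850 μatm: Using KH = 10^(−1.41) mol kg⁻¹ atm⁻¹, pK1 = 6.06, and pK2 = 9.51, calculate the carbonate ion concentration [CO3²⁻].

[CO2*] = KH · pCO2 = 10^(−1.41) × 1850×10^-6 = 7.197×10^-5 mol/kg
α₀ = 1/(1 + K1/[H⁺] + K1K2/[H⁺]²) = 1/(1 + 10^+1.12 + 10^-1.21) = 0.07020
DIC = [CO2*]/α₀ = 7.197×10^-5 / 0.07020 = 1.025 mmol/kg
[CO3²⁻] = α₂·DIC; α₂ = 0.004329, so [CO3²⁻] = 0.004329 × 1.025 = 0.00444 mmol/kg = 4.44 μmol/kg

[CO3²⁻] = 4.44 μmol/kg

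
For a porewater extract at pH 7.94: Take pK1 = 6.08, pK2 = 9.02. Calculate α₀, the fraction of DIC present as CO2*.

α₀ = 0.0126

α₀ = 1 / (1 + K1/[H⁺] + K1K2/[H⁺]²) = 1 / (1 + 10^+1.86 + 10^+0.78)
   = 1 / (1 + 72.444 + 6.0256) = 1/79.469 = 0.01258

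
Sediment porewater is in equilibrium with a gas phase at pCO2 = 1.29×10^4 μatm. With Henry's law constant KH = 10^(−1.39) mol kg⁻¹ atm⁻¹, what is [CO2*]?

[CO2*] = 526 μmol/kg

KH = 10^(−1.39) = 4.074×10^-2 mol kg⁻¹ atm⁻¹
[CO2*] = KH · pCO2 = 4.074×10^-2 × 1.29×10^4×10^-6 atm = 5.26×10^-4 mol/kg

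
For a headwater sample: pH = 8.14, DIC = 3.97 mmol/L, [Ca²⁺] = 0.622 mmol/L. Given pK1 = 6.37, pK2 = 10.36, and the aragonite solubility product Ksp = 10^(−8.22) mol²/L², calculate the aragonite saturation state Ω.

Ω = 2.41

α₂ = 1 / (1 + [H⁺]/K2 + [H⁺]²/(K1K2)) = 1 / (1 + 10^+2.22 + 10^+0.45)
   = 1 / (1 + 165.96 + 2.8184) = 1/169.78 = 0.005890
[CO3²⁻] = α₂ × DIC = 0.005890 × 3.97 = 0.02338 mmol/L
Ksp = 10^(−8.22) = 6.026×10^-9
Ω = [Ca²⁺][CO3²⁻]/Ksp = (0.622×10^-3)(2.338×10^-5) / 6.026×10^-9 = 2.41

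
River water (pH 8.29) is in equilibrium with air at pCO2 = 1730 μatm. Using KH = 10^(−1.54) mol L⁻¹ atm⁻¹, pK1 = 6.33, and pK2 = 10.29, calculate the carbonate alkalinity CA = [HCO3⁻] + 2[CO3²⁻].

[CO2*] = KH · pCO2 = 10^(−1.54) × 1730×10^-6 = 4.989×10^-5 mol/L
α₀ = 1/(1 + K1/[H⁺] + K1K2/[H⁺]²) = 1/(1 + 10^+1.96 + 10^-0.04) = 0.01074
DIC = [CO2*]/α₀ = 4.989×10^-5 / 0.01074 = 4.646 mmol/L
CA = (α₁ + 2α₂)·DIC = (0.9795 + 2×0.009795) × 4.646 = 4.64 mmol/L

CA = 4.64 mmol/L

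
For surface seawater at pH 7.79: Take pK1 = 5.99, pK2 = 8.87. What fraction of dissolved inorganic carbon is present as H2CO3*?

α₀ = 1 / (1 + K1/[H⁺] + K1K2/[H⁺]²) = 1 / (1 + 10^+1.80 + 10^+0.72)
   = 1 / (1 + 63.096 + 5.2481) = 1/69.344 = 0.01442

α₀ = 0.0144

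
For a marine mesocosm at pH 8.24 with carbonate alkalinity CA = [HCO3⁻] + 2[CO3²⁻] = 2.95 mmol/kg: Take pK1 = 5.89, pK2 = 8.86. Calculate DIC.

DIC = 2.48 mmol/kg

CA = [HCO3⁻] + 2[CO3²⁻] = (α₁ + 2α₂)·DIC
At pH 8.24: [H⁺]/K1 = 10^-2.35 = 0.0044668, K2/[H⁺] = 10^-0.62 = 0.23988
α₁ = 1/(1 + 0.0044668 + 0.23988) = 1/1.2444 = 0.8036; α₂ = α₁·K2/[H⁺] = 0.1928
α₁ + 2α₂ = 1.1892
DIC = CA / (α₁ + 2α₂) = 2.95 / 1.1892 = 2.48 mmol/kg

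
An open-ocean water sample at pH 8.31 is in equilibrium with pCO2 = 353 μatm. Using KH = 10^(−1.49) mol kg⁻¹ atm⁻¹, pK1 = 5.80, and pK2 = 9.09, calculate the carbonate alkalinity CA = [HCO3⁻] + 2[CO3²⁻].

[CO2*] = KH · pCO2 = 10^(−1.49) × 353×10^-6 = 1.142×10^-5 mol/kg
α₀ = 1/(1 + K1/[H⁺] + K1K2/[H⁺]²) = 1/(1 + 10^+2.51 + 10^+1.73) = 0.002643
DIC = [CO2*]/α₀ = 1.142×10^-5 / 0.002643 = 4.321 mmol/kg
CA = (α₁ + 2α₂)·DIC = (0.8554 + 2×0.1420) × 4.321 = 4.92 mmol/kg

CA = 4.92 mmol/kg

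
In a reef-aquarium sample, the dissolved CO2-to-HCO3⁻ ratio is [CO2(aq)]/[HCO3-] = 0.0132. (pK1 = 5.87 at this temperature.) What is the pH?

pH = 7.75

From K1 = [H⁺][HCO3-]/[CO2(aq)]:  pH = pK1 − log₁₀([CO2(aq)]/[HCO3-])
log₁₀(0.0132) = -1.879
pH = 5.87 − (-1.879) = 7.75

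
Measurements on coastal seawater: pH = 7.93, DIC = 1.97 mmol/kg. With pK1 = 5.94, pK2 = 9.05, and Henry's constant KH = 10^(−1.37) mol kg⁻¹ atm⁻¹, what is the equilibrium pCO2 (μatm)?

α₀ = 1 / (1 + K1/[H⁺] + K1K2/[H⁺]²) = 1 / (1 + 10^+1.99 + 10^+0.87)
   = 1 / (1 + 97.724 + 7.4131) = 1/106.14 = 0.009422
[CO2*] = α₀ × DIC = 0.009422 × 1.97 = 0.01856 mmol/kg = 18.56 μmol/kg
pCO2 = [CO2*]/KH = 1.856×10^-5 / 4.266×10^-2 = 435 μatm

pCO2 = 435 μatm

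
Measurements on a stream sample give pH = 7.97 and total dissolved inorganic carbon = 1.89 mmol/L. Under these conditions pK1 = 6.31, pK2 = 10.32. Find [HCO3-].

α₁ = 1 / (1 + [H⁺]/K1 + K2/[H⁺]) = 1 / (1 + 10^-1.66 + 10^-2.35)
   = 1 / (1 + 0.021878 + 0.0044668) = 1/1.0263 = 0.9743
[HCO3⁻] = α₁ × DIC = 0.9743 × 1.89 = 1.84 mmol/L

[HCO3⁻] = 1.84 mmol/L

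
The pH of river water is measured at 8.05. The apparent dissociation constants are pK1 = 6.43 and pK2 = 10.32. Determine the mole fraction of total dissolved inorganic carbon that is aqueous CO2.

α₀ = 1 / (1 + K1/[H⁺] + K1K2/[H⁺]²) = 1 / (1 + 10^+1.62 + 10^-0.65)
   = 1 / (1 + 41.687 + 0.22387) = 1/42.911 = 0.02330

α₀ = 0.0233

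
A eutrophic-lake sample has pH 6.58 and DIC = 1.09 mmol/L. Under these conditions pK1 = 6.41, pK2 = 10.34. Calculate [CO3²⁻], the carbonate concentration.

α₂ = 1 / (1 + [H⁺]/K2 + [H⁺]²/(K1K2)) = 1 / (1 + 10^+3.76 + 10^+3.59)
   = 1 / (1 + 5754.4 + 3890.5) = 1/9645.9 = 0.0001037
[CO3²⁻] = α₂ × DIC = 0.0001037 × 1.09 = 0.000113 mmol/L = 0.113 μmol/L

[CO3²⁻] = 0.113 μmol/L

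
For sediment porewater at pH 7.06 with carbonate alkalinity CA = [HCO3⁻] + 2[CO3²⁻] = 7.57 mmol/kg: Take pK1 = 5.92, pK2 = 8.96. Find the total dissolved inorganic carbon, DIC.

DIC = 8.01 mmol/kg

CA = [HCO3⁻] + 2[CO3²⁻] = (α₁ + 2α₂)·DIC
At pH 7.06: [H⁺]/K1 = 10^-1.14 = 0.072444, K2/[H⁺] = 10^-1.90 = 0.012589
α₁ = 1/(1 + 0.072444 + 0.012589) = 1/1.0850 = 0.9216; α₂ = α₁·K2/[H⁺] = 0.01160
α₁ + 2α₂ = 0.9448
DIC = CA / (α₁ + 2α₂) = 7.57 / 0.9448 = 8.01 mmol/kg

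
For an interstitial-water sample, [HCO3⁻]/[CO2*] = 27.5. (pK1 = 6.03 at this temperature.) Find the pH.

pH = 7.47

From K1 = [H⁺][HCO3⁻]/[CO2*]:  pH = pK1 + log₁₀([HCO3⁻]/[CO2*])
log₁₀(27.5) = +1.439
pH = 6.03 + (+1.439) = 7.47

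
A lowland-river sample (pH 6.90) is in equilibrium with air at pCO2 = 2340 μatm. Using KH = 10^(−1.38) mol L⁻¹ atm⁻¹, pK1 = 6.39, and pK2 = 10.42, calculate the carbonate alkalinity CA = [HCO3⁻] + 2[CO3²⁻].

[CO2*] = KH · pCO2 = 10^(−1.38) × 2340×10^-6 = 9.755×10^-5 mol/L
α₀ = 1/(1 + K1/[H⁺] + K1K2/[H⁺]²) = 1/(1 + 10^+0.51 + 10^-3.01) = 0.2360
DIC = [CO2*]/α₀ = 9.755×10^-5 / 0.2360 = 0.4133 mmol/L
CA = (α₁ + 2α₂)·DIC = (0.7637 + 2×0.0002306) × 0.4133 = 0.316 mmol/L

CA = 0.316 mmol/L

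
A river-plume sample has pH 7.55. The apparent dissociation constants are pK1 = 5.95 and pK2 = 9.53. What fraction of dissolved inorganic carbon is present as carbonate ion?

α₂ = 0.0101

α₂ = 1 / (1 + [H⁺]/K2 + [H⁺]²/(K1K2)) = 1 / (1 + 10^+1.98 + 10^+0.38)
   = 1 / (1 + 95.499 + 2.3988) = 1/98.898 = 0.01011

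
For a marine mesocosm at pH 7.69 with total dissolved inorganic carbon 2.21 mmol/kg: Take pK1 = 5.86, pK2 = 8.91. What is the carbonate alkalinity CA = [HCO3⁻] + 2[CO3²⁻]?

CA = 2.30 mmol/kg

CA = [HCO3⁻] + 2[CO3²⁻] = (α₁ + 2α₂)·DIC
At pH 7.69: [H⁺]/K1 = 10^-1.83 = 0.014791, K2/[H⁺] = 10^-1.22 = 0.060256
α₁ = 1/(1 + 0.014791 + 0.060256) = 1/1.0750 = 0.9302; α₂ = α₁·K2/[H⁺] = 0.05605
α₁ + 2α₂ = 1.0423
CA = 1.0423 × 2.21 = 2.30 mmol/kg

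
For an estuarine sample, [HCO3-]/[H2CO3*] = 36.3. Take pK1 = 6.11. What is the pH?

pH = 7.67

From K1 = [H⁺][HCO3-]/[H2CO3*]:  pH = pK1 + log₁₀([HCO3-]/[H2CO3*])
log₁₀(36.3) = +1.560
pH = 6.11 + (+1.560) = 7.67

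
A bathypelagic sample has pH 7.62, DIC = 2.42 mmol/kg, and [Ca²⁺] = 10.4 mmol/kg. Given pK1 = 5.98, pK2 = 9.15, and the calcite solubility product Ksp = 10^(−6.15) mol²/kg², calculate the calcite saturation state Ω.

Ω = 0.997

α₂ = 1 / (1 + [H⁺]/K2 + [H⁺]²/(K1K2)) = 1 / (1 + 10^+1.53 + 10^-0.11)
   = 1 / (1 + 33.884 + 0.77625) = 1/35.661 = 0.02804
[CO3²⁻] = α₂ × DIC = 0.02804 × 2.42 = 0.06786 mmol/kg
Ksp = 10^(−6.15) = 7.079×10^-7
Ω = [Ca²⁺][CO3²⁻]/Ksp = (10.4×10^-3)(6.786×10^-5) / 7.079×10^-7 = 0.997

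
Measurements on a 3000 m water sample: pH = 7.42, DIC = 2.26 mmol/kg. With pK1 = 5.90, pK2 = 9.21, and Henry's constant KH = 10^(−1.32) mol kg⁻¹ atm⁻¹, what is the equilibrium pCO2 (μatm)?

pCO2 = 1360 μatm

α₀ = 1 / (1 + K1/[H⁺] + K1K2/[H⁺]²) = 1 / (1 + 10^+1.52 + 10^-0.27)
   = 1 / (1 + 33.113 + 0.53703) = 1/34.650 = 0.02886
[CO2*] = α₀ × DIC = 0.02886 × 2.26 = 0.06522 mmol/kg
pCO2 = [CO2*]/KH = 6.522×10^-5 / 4.786×10^-2 = 1360 μatm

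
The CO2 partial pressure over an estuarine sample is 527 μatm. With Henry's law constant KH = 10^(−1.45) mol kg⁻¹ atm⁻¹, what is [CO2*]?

KH = 10^(−1.45) = 3.548×10^-2 mol kg⁻¹ atm⁻¹
[CO2*] = KH · pCO2 = 3.548×10^-2 × 527×10^-6 atm = 1.87×10^-5 mol/kg

[CO2*] = 18.7 μmol/kg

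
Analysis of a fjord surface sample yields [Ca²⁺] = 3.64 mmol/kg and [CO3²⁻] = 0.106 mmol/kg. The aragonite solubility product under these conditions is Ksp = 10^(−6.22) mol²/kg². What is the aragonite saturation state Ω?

Ω = 0.640

Ksp = 10^(−6.22) = 6.026×10^-7
Ω = [Ca²⁺][CO3²⁻]/Ksp = (3.64×10^-3)(0.106×10^-3) / 6.026×10^-7 = 0.640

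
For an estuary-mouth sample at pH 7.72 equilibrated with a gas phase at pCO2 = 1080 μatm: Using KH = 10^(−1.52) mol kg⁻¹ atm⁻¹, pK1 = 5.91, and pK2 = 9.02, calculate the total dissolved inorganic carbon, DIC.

[CO2*] = KH · pCO2 = 10^(−1.52) × 1080×10^-6 = 3.262×10^-5 mol/kg
α₀ = 1/(1 + K1/[H⁺] + K1K2/[H⁺]²) = 1/(1 + 10^+1.81 + 10^+0.51) = 0.01453
DIC = [CO2*]/α₀ = 3.262×10^-5 / 0.01453 = 2.24 mmol/kg

DIC = 2.24 mmol/kg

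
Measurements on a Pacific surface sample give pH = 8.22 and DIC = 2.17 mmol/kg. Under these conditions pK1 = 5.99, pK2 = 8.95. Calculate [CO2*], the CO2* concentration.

[CO2*] = 10.7 μmol/kg

α₀ = 1 / (1 + K1/[H⁺] + K1K2/[H⁺]²) = 1 / (1 + 10^+2.23 + 10^+1.50)
   = 1 / (1 + 169.82 + 31.623) = 1/202.45 = 0.004940
[CO2*] = α₀ × DIC = 0.004940 × 2.17 = 0.0107 mmol/kg = 10.7 μmol/kg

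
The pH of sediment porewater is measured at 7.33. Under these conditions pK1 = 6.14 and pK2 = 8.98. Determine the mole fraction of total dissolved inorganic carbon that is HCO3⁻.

α₁ = 0.920

α₁ = 1 / (1 + [H⁺]/K1 + K2/[H⁺]) = 1 / (1 + 10^-1.19 + 10^-1.65)
   = 1 / (1 + 0.064565 + 0.022387) = 1/1.0870 = 0.9200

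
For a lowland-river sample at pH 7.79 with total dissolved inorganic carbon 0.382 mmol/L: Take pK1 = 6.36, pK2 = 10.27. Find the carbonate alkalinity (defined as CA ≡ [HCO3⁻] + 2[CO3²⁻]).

CA = 0.370 mmol/L

CA = [HCO3⁻] + 2[CO3²⁻] = (α₁ + 2α₂)·DIC
At pH 7.79: [H⁺]/K1 = 10^-1.43 = 0.037154, K2/[H⁺] = 10^-2.48 = 0.0033113
α₁ = 1/(1 + 0.037154 + 0.0033113) = 1/1.0405 = 0.9611; α₂ = α₁·K2/[H⁺] = 0.003183
α₁ + 2α₂ = 0.9675
CA = 0.9675 × 0.382 = 0.370 mmol/L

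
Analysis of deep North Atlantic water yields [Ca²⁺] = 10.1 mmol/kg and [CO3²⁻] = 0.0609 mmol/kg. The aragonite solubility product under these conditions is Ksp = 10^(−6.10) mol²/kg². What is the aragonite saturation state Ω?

Ω = 0.774

Ksp = 10^(−6.10) = 7.943×10^-7
Ω = [Ca²⁺][CO3²⁻]/Ksp = (10.1×10^-3)(0.0609×10^-3) / 7.943×10^-7 = 0.774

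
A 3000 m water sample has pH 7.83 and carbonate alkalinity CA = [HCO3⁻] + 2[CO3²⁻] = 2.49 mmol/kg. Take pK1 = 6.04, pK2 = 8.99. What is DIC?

CA = [HCO3⁻] + 2[CO3²⁻] = (α₁ + 2α₂)·DIC
At pH 7.83: [H⁺]/K1 = 10^-1.79 = 0.016218, K2/[H⁺] = 10^-1.16 = 0.069183
α₁ = 1/(1 + 0.016218 + 0.069183) = 1/1.0854 = 0.9213; α₂ = α₁·K2/[H⁺] = 0.06374
α₁ + 2α₂ = 1.0488
DIC = CA / (α₁ + 2α₂) = 2.49 / 1.0488 = 2.37 mmol/kg

DIC = 2.37 mmol/kg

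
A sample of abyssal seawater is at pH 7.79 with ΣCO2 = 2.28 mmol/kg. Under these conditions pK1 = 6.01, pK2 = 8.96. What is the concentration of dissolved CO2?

[CO2*] = 0.0349 mmol/kg

α₀ = 1 / (1 + K1/[H⁺] + K1K2/[H⁺]²) = 1 / (1 + 10^+1.78 + 10^+0.61)
   = 1 / (1 + 60.256 + 4.0738) = 1/65.330 = 0.01531
[CO2*] = α₀ × DIC = 0.01531 × 2.28 = 0.0349 mmol/kg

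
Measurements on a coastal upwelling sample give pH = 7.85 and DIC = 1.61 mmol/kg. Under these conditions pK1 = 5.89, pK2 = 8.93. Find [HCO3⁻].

α₁ = 1 / (1 + [H⁺]/K1 + K2/[H⁺]) = 1 / (1 + 10^-1.96 + 10^-1.08)
   = 1 / (1 + 0.010965 + 0.083176) = 1/1.0941 = 0.9140
[HCO3⁻] = α₁ × DIC = 0.9140 × 1.61 = 1.47 mmol/kg

[HCO3⁻] = 1.47 mmol/kg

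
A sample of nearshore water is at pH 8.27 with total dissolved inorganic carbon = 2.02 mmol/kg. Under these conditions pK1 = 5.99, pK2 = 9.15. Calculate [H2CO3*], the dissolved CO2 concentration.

[CO2*] = 9.32 μmol/kg

α₀ = 1 / (1 + K1/[H⁺] + K1K2/[H⁺]²) = 1 / (1 + 10^+2.28 + 10^+1.40)
   = 1 / (1 + 190.55 + 25.119) = 1/216.66 = 0.004615
[CO2*] = α₀ × DIC = 0.004615 × 2.02 = 0.00932 mmol/kg = 9.32 μmol/kg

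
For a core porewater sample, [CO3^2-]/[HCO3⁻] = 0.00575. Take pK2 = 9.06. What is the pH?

pH = 6.82

From K2 = [H⁺][CO3^2-]/[HCO3⁻]:  pH = pK2 + log₁₀([CO3^2-]/[HCO3⁻])
log₁₀(0.00575) = -2.240
pH = 9.06 + (-2.240) = 6.82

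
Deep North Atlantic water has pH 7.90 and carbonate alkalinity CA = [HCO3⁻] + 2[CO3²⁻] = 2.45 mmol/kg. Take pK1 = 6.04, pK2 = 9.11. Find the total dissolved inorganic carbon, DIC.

DIC = 2.35 mmol/kg

CA = [HCO3⁻] + 2[CO3²⁻] = (α₁ + 2α₂)·DIC
At pH 7.90: [H⁺]/K1 = 10^-1.86 = 0.013804, K2/[H⁺] = 10^-1.21 = 0.061660
α₁ = 1/(1 + 0.013804 + 0.061660) = 1/1.0755 = 0.9298; α₂ = α₁·K2/[H⁺] = 0.05733
α₁ + 2α₂ = 1.0445
DIC = CA / (α₁ + 2α₂) = 2.45 / 1.0445 = 2.35 mmol/kg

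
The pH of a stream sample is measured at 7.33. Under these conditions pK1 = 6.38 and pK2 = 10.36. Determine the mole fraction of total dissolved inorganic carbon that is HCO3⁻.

α₁ = 1 / (1 + [H⁺]/K1 + K2/[H⁺]) = 1 / (1 + 10^-0.95 + 10^-3.03)
   = 1 / (1 + 0.11220 + 0.00093325) = 1/1.1131 = 0.8984

α₁ = 0.898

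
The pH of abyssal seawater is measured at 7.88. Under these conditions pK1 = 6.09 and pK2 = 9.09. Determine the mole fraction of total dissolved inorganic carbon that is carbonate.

α₂ = 1 / (1 + [H⁺]/K2 + [H⁺]²/(K1K2)) = 1 / (1 + 10^+1.21 + 10^-0.58)
   = 1 / (1 + 16.218 + 0.26303) = 1/17.481 = 0.05720

α₂ = 0.0572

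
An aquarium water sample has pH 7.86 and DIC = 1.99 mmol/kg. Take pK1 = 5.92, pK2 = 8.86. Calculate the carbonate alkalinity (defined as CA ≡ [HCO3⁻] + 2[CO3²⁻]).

CA = 2.15 mmol/kg

CA = [HCO3⁻] + 2[CO3²⁻] = (α₁ + 2α₂)·DIC
At pH 7.86: [H⁺]/K1 = 10^-1.94 = 0.011482, K2/[H⁺] = 10^-1.00 = 0.10000
α₁ = 1/(1 + 0.011482 + 0.10000) = 1/1.1115 = 0.8997; α₂ = α₁·K2/[H⁺] = 0.08997
α₁ + 2α₂ = 1.0796
CA = 1.0796 × 1.99 = 2.15 mmol/kg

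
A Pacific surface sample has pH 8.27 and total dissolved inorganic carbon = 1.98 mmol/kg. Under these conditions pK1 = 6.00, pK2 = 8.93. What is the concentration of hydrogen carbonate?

α₁ = 1 / (1 + [H⁺]/K1 + K2/[H⁺]) = 1 / (1 + 10^-2.27 + 10^-0.66)
   = 1 / (1 + 0.0053703 + 0.21878) = 1/1.2241 = 0.8169
[HCO3⁻] = α₁ × DIC = 0.8169 × 1.98 = 1.62 mmol/kg

[HCO3⁻] = 1.62 mmol/kg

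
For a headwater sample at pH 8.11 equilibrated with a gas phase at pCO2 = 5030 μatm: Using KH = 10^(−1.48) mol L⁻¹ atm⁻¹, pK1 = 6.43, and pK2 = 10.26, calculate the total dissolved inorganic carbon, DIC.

[CO2*] = KH · pCO2 = 10^(−1.48) × 5030×10^-6 = 1.666×10^-4 mol/L
α₀ = 1/(1 + K1/[H⁺] + K1K2/[H⁺]²) = 1/(1 + 10^+1.68 + 10^-0.47) = 0.02032
DIC = [CO2*]/α₀ = 1.666×10^-4 / 0.02032 = 8.20 mmol/L

DIC = 8.20 mmol/L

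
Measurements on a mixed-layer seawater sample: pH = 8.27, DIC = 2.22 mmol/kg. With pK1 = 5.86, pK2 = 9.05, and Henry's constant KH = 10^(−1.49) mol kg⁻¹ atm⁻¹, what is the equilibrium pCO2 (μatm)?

pCO2 = 228 μatm

α₀ = 1 / (1 + K1/[H⁺] + K1K2/[H⁺]²) = 1 / (1 + 10^+2.41 + 10^+1.63)
   = 1 / (1 + 257.04 + 42.658) = 1/300.70 = 0.003326
[CO2*] = α₀ × DIC = 0.003326 × 2.22 = 0.007383 mmol/kg = 7.383 μmol/kg
pCO2 = [CO2*]/KH = 7.383×10^-6 / 3.236×10^-2 = 228 μatm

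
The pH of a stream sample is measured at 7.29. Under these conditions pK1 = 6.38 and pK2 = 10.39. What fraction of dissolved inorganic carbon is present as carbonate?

α₂ = 0.000707

α₂ = 1 / (1 + [H⁺]/K2 + [H⁺]²/(K1K2)) = 1 / (1 + 10^+3.10 + 10^+2.19)
   = 1 / (1 + 1258.9 + 154.88) = 1/1414.8 = 0.0007068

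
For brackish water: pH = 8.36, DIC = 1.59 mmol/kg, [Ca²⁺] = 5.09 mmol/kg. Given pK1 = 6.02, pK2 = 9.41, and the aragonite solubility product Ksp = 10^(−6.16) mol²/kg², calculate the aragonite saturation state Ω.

Ω = 0.953

α₂ = 1 / (1 + [H⁺]/K2 + [H⁺]²/(K1K2)) = 1 / (1 + 10^+1.05 + 10^-1.29)
   = 1 / (1 + 11.220 + 0.051286) = 1/12.271 = 0.08149
[CO3²⁻] = α₂ × DIC = 0.08149 × 1.59 = 0.1296 mmol/kg
Ksp = 10^(−6.16) = 6.918×10^-7
Ω = [Ca²⁺][CO3²⁻]/Ksp = (5.09×10^-3)(1.296×10^-4) / 6.918×10^-7 = 0.953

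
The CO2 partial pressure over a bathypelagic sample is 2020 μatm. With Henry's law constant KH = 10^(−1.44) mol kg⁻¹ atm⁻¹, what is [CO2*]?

KH = 10^(−1.44) = 3.631×10^-2 mol kg⁻¹ atm⁻¹
[CO2*] = KH · pCO2 = 3.631×10^-2 × 2020×10^-6 atm = 7.33×10^-5 mol/kg

[CO2*] = 73.3 μmol/kg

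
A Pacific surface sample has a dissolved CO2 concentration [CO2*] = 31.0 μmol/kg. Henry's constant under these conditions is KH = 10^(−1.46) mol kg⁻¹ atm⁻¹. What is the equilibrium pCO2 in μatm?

pCO2 = 894 μatm

KH = 10^(−1.46) = 3.467×10^-2 mol kg⁻¹ atm⁻¹
pCO2 = [CO2*]/KH = 31.0×10^-6 / 3.467×10^-2 = 8.94×10^-4 atm = 894 μatm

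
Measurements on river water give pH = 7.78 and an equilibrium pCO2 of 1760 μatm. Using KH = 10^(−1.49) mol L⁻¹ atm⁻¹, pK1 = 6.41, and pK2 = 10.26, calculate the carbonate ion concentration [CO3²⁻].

[CO3²⁻] = 4.42 μmol/L

[CO2*] = KH · pCO2 = 10^(−1.49) × 1760×10^-6 = 5.695×10^-5 mol/L
α₀ = 1/(1 + K1/[H⁺] + K1K2/[H⁺]²) = 1/(1 + 10^+1.37 + 10^-1.11) = 0.04078
DIC = [CO2*]/α₀ = 5.695×10^-5 / 0.04078 = 1.396 mmol/L
[CO3²⁻] = α₂·DIC; α₂ = 0.003166, so [CO3²⁻] = 0.003166 × 1.396 = 0.00442 mmol/L = 4.42 μmol/L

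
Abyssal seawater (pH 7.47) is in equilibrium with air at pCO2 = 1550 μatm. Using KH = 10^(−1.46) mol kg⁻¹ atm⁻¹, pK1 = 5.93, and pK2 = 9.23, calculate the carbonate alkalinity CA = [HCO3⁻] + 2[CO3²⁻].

CA = 1.93 mmol/kg

[CO2*] = KH · pCO2 = 10^(−1.46) × 1550×10^-6 = 5.374×10^-5 mol/kg
α₀ = 1/(1 + K1/[H⁺] + K1K2/[H⁺]²) = 1/(1 + 10^+1.54 + 10^-0.22) = 0.02757
DIC = [CO2*]/α₀ = 5.374×10^-5 / 0.02757 = 1.950 mmol/kg
CA = (α₁ + 2α₂)·DIC = (0.9558 + 2×0.01661) × 1.950 = 1.93 mmol/kg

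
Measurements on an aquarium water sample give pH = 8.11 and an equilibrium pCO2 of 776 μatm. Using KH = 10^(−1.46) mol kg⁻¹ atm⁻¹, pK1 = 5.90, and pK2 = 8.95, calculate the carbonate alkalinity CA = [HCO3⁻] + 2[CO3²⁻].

[CO2*] = KH · pCO2 = 10^(−1.46) × 776×10^-6 = 2.691×10^-5 mol/kg
α₀ = 1/(1 + K1/[H⁺] + K1K2/[H⁺]²) = 1/(1 + 10^+2.21 + 10^+1.37) = 0.005358
DIC = [CO2*]/α₀ = 2.691×10^-5 / 0.005358 = 5.021 mmol/kg
CA = (α₁ + 2α₂)·DIC = (0.8690 + 2×0.1256) × 5.021 = 5.63 mmol/kg

CA = 5.63 mmol/kg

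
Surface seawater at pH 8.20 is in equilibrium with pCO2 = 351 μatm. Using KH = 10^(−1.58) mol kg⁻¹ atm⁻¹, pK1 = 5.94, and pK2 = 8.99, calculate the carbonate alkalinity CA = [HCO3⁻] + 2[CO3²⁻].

CA = 2.22 mmol/kg

[CO2*] = KH · pCO2 = 10^(−1.58) × 351×10^-6 = 9.232×10^-6 mol/kg
α₀ = 1/(1 + K1/[H⁺] + K1K2/[H⁺]²) = 1/(1 + 10^+2.26 + 10^+1.47) = 0.004706
DIC = [CO2*]/α₀ = 9.232×10^-6 / 0.004706 = 1.962 mmol/kg
CA = (α₁ + 2α₂)·DIC = (0.8564 + 2×0.1389) × 1.962 = 2.22 mmol/kg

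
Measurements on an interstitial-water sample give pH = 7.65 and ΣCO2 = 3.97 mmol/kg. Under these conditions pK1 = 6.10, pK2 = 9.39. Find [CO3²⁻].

α₂ = 1 / (1 + [H⁺]/K2 + [H⁺]²/(K1K2)) = 1 / (1 + 10^+1.74 + 10^+0.19)
   = 1 / (1 + 54.954 + 1.5488) = 1/57.503 = 0.01739
[CO3²⁻] = α₂ × DIC = 0.01739 × 3.97 = 0.0690 mmol/kg

[CO3²⁻] = 0.0690 mmol/kg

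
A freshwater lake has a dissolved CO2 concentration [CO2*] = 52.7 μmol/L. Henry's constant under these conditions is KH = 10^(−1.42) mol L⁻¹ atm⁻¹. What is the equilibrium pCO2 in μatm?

pCO2 = 1390 μatm

KH = 10^(−1.42) = 3.802×10^-2 mol L⁻¹ atm⁻¹
pCO2 = [CO2*]/KH = 52.7×10^-6 / 3.802×10^-2 = 1.39×10^-3 atm = 1390 μatm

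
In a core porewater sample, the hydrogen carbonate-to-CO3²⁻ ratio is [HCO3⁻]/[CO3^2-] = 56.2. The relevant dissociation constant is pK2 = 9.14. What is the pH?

pH = 7.39

From K2 = [H⁺][CO3^2-]/[HCO3⁻]:  pH = pK2 − log₁₀([HCO3⁻]/[CO3^2-])
log₁₀(56.2) = +1.750
pH = 9.14 − (+1.750) = 7.39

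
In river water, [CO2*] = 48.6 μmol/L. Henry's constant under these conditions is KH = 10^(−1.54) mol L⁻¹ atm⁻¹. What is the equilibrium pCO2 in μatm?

pCO2 = 1690 μatm

KH = 10^(−1.54) = 2.884×10^-2 mol L⁻¹ atm⁻¹
pCO2 = [CO2*]/KH = 48.6×10^-6 / 2.884×10^-2 = 1.69×10^-3 atm = 1690 μatm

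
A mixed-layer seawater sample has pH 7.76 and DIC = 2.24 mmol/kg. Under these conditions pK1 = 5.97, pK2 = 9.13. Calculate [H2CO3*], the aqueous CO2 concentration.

[CO2*] = 0.0343 mmol/kg

α₀ = 1 / (1 + K1/[H⁺] + K1K2/[H⁺]²) = 1 / (1 + 10^+1.79 + 10^+0.42)
   = 1 / (1 + 61.660 + 2.6303) = 1/65.290 = 0.01532
[CO2*] = α₀ × DIC = 0.01532 × 2.24 = 0.0343 mmol/kg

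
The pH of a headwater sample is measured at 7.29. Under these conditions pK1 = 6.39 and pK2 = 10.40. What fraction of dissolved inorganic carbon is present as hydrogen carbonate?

α₁ = 0.888

α₁ = 1 / (1 + [H⁺]/K1 + K2/[H⁺]) = 1 / (1 + 10^-0.90 + 10^-3.11)
   = 1 / (1 + 0.12589 + 0.00077625) = 1/1.1267 = 0.8876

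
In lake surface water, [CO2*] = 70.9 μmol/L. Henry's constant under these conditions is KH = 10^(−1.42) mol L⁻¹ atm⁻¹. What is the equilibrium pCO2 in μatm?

pCO2 = 1860 μatm

KH = 10^(−1.42) = 3.802×10^-2 mol L⁻¹ atm⁻¹
pCO2 = [CO2*]/KH = 70.9×10^-6 / 3.802×10^-2 = 1.86×10^-3 atm = 1860 μatm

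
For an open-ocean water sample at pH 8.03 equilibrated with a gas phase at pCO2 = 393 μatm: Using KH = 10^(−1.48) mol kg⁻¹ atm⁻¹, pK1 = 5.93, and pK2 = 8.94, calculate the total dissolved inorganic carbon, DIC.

DIC = 1.85 mmol/kg

[CO2*] = KH · pCO2 = 10^(−1.48) × 393×10^-6 = 1.301×10^-5 mol/kg
α₀ = 1/(1 + K1/[H⁺] + K1K2/[H⁺]²) = 1/(1 + 10^+2.10 + 10^+1.19) = 0.007023
DIC = [CO2*]/α₀ = 1.301×10^-5 / 0.007023 = 1.85 mmol/kg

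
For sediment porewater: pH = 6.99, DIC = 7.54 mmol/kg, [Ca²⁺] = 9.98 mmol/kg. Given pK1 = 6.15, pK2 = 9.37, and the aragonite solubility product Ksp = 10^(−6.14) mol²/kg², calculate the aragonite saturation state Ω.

α₂ = 1 / (1 + [H⁺]/K2 + [H⁺]²/(K1K2)) = 1 / (1 + 10^+2.38 + 10^+1.54)
   = 1 / (1 + 239.88 + 34.674) = 1/275.56 = 0.003629
[CO3²⁻] = α₂ × DIC = 0.003629 × 7.54 = 0.02736 mmol/kg
Ksp = 10^(−6.14) = 7.244×10^-7
Ω = [Ca²⁺][CO3²⁻]/Ksp = (9.98×10^-3)(2.736×10^-5) / 7.244×10^-7 = 0.377

Ω = 0.377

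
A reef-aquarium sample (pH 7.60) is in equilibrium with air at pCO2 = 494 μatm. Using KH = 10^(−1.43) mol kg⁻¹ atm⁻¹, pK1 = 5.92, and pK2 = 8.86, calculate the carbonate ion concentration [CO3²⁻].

[CO2*] = KH · pCO2 = 10^(−1.43) × 494×10^-6 = 1.835×10^-5 mol/kg
α₀ = 1/(1 + K1/[H⁺] + K1K2/[H⁺]²) = 1/(1 + 10^+1.68 + 10^+0.42) = 0.01942
DIC = [CO2*]/α₀ = 1.835×10^-5 / 0.01942 = 0.9451 mmol/kg
[CO3²⁻] = α₂·DIC; α₂ = 0.05108, so [CO3²⁻] = 0.05108 × 0.9451 = 0.0483 mmol/kg

[CO3²⁻] = 0.0483 mmol/kg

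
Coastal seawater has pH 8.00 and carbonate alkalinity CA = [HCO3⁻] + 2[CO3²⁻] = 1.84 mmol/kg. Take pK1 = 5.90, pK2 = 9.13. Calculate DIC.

CA = [HCO3⁻] + 2[CO3²⁻] = (α₁ + 2α₂)·DIC
At pH 8.00: [H⁺]/K1 = 10^-2.10 = 0.0079433, K2/[H⁺] = 10^-1.13 = 0.074131
α₁ = 1/(1 + 0.0079433 + 0.074131) = 1/1.0821 = 0.9242; α₂ = α₁·K2/[H⁺] = 0.06851
α₁ + 2α₂ = 1.0612
DIC = CA / (α₁ + 2α₂) = 1.84 / 1.0612 = 1.73 mmol/kg

DIC = 1.73 mmol/kg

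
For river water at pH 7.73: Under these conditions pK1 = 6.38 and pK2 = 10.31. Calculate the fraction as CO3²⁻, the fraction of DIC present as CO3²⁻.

α₂ = 1 / (1 + [H⁺]/K2 + [H⁺]²/(K1K2)) = 1 / (1 + 10^+2.58 + 10^+1.23)
   = 1 / (1 + 380.19 + 16.982) = 1/398.17 = 0.002511

α₂ = 0.00251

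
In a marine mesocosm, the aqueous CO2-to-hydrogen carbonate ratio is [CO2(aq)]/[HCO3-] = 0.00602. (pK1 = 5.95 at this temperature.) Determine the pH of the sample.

From K1 = [H⁺][HCO3-]/[CO2(aq)]:  pH = pK1 − log₁₀([CO2(aq)]/[HCO3-])
log₁₀(0.00602) = -2.220
pH = 5.95 − (-2.220) = 8.17

pH = 8.17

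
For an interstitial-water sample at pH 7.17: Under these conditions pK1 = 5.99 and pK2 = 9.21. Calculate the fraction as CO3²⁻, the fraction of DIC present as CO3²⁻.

α₂ = 1 / (1 + [H⁺]/K2 + [H⁺]²/(K1K2)) = 1 / (1 + 10^+2.04 + 10^+0.86)
   = 1 / (1 + 109.65 + 7.2444) = 1/117.89 = 0.008482

α₂ = 0.00848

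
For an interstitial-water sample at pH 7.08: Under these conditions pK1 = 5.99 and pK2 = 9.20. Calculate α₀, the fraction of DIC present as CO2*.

α₀ = 1 / (1 + K1/[H⁺] + K1K2/[H⁺]²) = 1 / (1 + 10^+1.09 + 10^-1.03)
   = 1 / (1 + 12.303 + 0.093325) = 1/13.396 = 0.07465

α₀ = 0.0746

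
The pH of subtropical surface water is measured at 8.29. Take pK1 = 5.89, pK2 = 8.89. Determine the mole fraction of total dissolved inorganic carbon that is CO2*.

α₀ = 1 / (1 + K1/[H⁺] + K1K2/[H⁺]²) = 1 / (1 + 10^+2.40 + 10^+1.80)
   = 1 / (1 + 251.19 + 63.096) = 1/315.28 = 0.003172

α₀ = 0.00317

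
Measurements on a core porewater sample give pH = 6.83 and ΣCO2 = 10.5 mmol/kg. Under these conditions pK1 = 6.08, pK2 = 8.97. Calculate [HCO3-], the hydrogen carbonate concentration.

α₁ = 1 / (1 + [H⁺]/K1 + K2/[H⁺]) = 1 / (1 + 10^-0.75 + 10^-2.14)
   = 1 / (1 + 0.17783 + 0.0072444) = 1/1.1851 = 0.8438
[HCO3⁻] = α₁ × DIC = 0.8438 × 10.5 = 8.86 mmol/kg

[HCO3⁻] = 8.86 mmol/kg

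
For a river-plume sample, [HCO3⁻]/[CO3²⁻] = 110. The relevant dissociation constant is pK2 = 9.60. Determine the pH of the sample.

pH = 7.56

From K2 = [H⁺][CO3²⁻]/[HCO3⁻]:  pH = pK2 − log₁₀([HCO3⁻]/[CO3²⁻])
log₁₀(110) = +2.041
pH = 9.60 − (+2.041) = 7.56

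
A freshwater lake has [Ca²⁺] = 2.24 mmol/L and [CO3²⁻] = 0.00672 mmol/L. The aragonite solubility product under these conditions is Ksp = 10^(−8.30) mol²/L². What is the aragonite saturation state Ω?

Ksp = 10^(−8.30) = 5.012×10^-9
Ω = [Ca²⁺][CO3²⁻]/Ksp = (2.24×10^-3)(0.00672×10^-3) / 5.012×10^-9 = 3.00

Ω = 3.00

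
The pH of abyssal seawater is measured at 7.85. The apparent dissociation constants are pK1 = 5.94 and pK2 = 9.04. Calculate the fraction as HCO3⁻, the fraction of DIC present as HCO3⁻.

α₁ = 1 / (1 + [H⁺]/K1 + K2/[H⁺]) = 1 / (1 + 10^-1.91 + 10^-1.19)
   = 1 / (1 + 0.012303 + 0.064565) = 1/1.0769 = 0.9286

α₁ = 0.929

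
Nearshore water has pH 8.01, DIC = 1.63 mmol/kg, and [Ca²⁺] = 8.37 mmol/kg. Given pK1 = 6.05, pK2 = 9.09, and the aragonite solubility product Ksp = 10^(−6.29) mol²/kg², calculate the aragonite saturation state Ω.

Ω = 2.02

α₂ = 1 / (1 + [H⁺]/K2 + [H⁺]²/(K1K2)) = 1 / (1 + 10^+1.08 + 10^-0.88)
   = 1 / (1 + 12.023 + 0.13183) = 1/13.154 = 0.07602
[CO3²⁻] = α₂ × DIC = 0.07602 × 1.63 = 0.1239 mmol/kg
Ksp = 10^(−6.29) = 5.129×10^-7
Ω = [Ca²⁺][CO3²⁻]/Ksp = (8.37×10^-3)(1.239×10^-4) / 5.129×10^-7 = 2.02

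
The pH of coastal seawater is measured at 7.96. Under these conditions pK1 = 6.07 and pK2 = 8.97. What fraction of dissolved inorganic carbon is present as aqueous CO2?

α₀ = 1 / (1 + K1/[H⁺] + K1K2/[H⁺]²) = 1 / (1 + 10^+1.89 + 10^+0.88)
   = 1 / (1 + 77.625 + 7.5858) = 1/86.210 = 0.01160

α₀ = 0.0116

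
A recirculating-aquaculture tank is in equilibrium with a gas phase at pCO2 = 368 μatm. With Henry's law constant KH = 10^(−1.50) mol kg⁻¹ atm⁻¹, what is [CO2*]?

[CO2*] = 11.6 μmol/kg

KH = 10^(−1.50) = 3.162×10^-2 mol kg⁻¹ atm⁻¹
[CO2*] = KH · pCO2 = 3.162×10^-2 × 368×10^-6 atm = 1.16×10^-5 mol/kg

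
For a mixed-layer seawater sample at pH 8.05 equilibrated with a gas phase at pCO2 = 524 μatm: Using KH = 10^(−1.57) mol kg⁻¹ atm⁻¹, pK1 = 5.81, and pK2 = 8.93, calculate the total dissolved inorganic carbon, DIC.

DIC = 2.79 mmol/kg

[CO2*] = KH · pCO2 = 10^(−1.57) × 524×10^-6 = 1.410×10^-5 mol/kg
α₀ = 1/(1 + K1/[H⁺] + K1K2/[H⁺]²) = 1/(1 + 10^+2.24 + 10^+1.36) = 0.005058
DIC = [CO2*]/α₀ = 1.410×10^-5 / 0.005058 = 2.79 mmol/kg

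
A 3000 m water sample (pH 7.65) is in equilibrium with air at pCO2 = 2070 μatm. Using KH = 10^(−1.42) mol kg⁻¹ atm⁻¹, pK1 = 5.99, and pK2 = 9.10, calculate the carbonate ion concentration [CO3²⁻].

[CO3²⁻] = 0.128 mmol/kg

[CO2*] = KH · pCO2 = 10^(−1.42) × 2070×10^-6 = 7.870×10^-5 mol/kg
α₀ = 1/(1 + K1/[H⁺] + K1K2/[H⁺]²) = 1/(1 + 10^+1.66 + 10^+0.21) = 0.02069
DIC = [CO2*]/α₀ = 7.870×10^-5 / 0.02069 = 3.804 mmol/kg
[CO3²⁻] = α₂·DIC; α₂ = 0.03356, so [CO3²⁻] = 0.03356 × 3.804 = 0.128 mmol/kg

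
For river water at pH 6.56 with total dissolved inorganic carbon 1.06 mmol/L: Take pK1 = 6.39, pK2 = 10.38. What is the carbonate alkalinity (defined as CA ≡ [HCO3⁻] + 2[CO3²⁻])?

CA = [HCO3⁻] + 2[CO3²⁻] = (α₁ + 2α₂)·DIC
At pH 6.56: [H⁺]/K1 = 10^-0.17 = 0.67608, K2/[H⁺] = 10^-3.82 = 0.00015136
α₁ = 1/(1 + 0.67608 + 0.00015136) = 1/1.6762 = 0.5966; α₂ = α₁·K2/[H⁺] = 9.030×10^-5
α₁ + 2α₂ = 0.5968
CA = 0.5968 × 1.06 = 0.633 mmol/L

CA = 0.633 mmol/L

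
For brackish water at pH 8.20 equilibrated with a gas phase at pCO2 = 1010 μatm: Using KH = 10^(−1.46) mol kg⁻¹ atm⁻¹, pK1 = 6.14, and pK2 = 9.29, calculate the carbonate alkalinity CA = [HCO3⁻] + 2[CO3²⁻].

CA = 4.67 mmol/kg

[CO2*] = KH · pCO2 = 10^(−1.46) × 1010×10^-6 = 3.502×10^-5 mol/kg
α₀ = 1/(1 + K1/[H⁺] + K1K2/[H⁺]²) = 1/(1 + 10^+2.06 + 10^+0.97) = 0.007991
DIC = [CO2*]/α₀ = 3.502×10^-5 / 0.007991 = 4.383 mmol/kg
CA = (α₁ + 2α₂)·DIC = (0.9174 + 2×0.07457) × 4.383 = 4.67 mmol/kg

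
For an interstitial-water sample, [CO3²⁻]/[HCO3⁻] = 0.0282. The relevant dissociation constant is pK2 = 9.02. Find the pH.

pH = 7.47

From K2 = [H⁺][CO3²⁻]/[HCO3⁻]:  pH = pK2 + log₁₀([CO3²⁻]/[HCO3⁻])
log₁₀(0.0282) = -1.550
pH = 9.02 + (-1.550) = 7.47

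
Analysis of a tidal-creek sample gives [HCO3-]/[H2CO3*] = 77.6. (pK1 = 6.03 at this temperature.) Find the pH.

From K1 = [H⁺][HCO3-]/[H2CO3*]:  pH = pK1 + log₁₀([HCO3-]/[H2CO3*])
log₁₀(77.6) = +1.890
pH = 6.03 + (+1.890) = 7.92

pH = 7.92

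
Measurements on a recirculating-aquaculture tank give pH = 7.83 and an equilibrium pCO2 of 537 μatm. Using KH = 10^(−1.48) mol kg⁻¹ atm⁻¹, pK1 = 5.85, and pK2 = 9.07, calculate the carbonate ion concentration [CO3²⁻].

[CO2*] = KH · pCO2 = 10^(−1.48) × 537×10^-6 = 1.778×10^-5 mol/kg
α₀ = 1/(1 + K1/[H⁺] + K1K2/[H⁺]²) = 1/(1 + 10^+1.98 + 10^+0.74) = 0.009804
DIC = [CO2*]/α₀ = 1.778×10^-5 / 0.009804 = 1.814 mmol/kg
[CO3²⁻] = α₂·DIC; α₂ = 0.05388, so [CO3²⁻] = 0.05388 × 1.814 = 0.0977 mmol/kg

[CO3²⁻] = 0.0977 mmol/kg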